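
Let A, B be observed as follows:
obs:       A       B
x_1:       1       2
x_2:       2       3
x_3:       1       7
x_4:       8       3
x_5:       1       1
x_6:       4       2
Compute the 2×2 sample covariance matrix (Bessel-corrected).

Step 1 — column means:
  mean(A) = (1 + 2 + 1 + 8 + 1 + 4) / 6 = 17/6 = 2.8333
  mean(B) = (2 + 3 + 7 + 3 + 1 + 2) / 6 = 18/6 = 3

Step 2 — sample covariance S[i,j] = (1/(n-1)) · Σ_k (x_{k,i} - mean_i) · (x_{k,j} - mean_j), with n-1 = 5.
  S[A,A] = ((-1.8333)·(-1.8333) + (-0.8333)·(-0.8333) + (-1.8333)·(-1.8333) + (5.1667)·(5.1667) + (-1.8333)·(-1.8333) + (1.1667)·(1.1667)) / 5 = 38.8333/5 = 7.7667
  S[A,B] = ((-1.8333)·(-1) + (-0.8333)·(0) + (-1.8333)·(4) + (5.1667)·(0) + (-1.8333)·(-2) + (1.1667)·(-1)) / 5 = -3/5 = -0.6
  S[B,B] = ((-1)·(-1) + (0)·(0) + (4)·(4) + (0)·(0) + (-2)·(-2) + (-1)·(-1)) / 5 = 22/5 = 4.4

S is symmetric (S[j,i] = S[i,j]). Assembling:

S = [[7.7667, -0.6],
 [-0.6, 4.4]]


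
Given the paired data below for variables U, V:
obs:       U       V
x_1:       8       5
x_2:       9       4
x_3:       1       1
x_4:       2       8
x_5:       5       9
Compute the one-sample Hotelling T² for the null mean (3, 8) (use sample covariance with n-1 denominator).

Step 1 — sample mean vector:
  mean(U) = (8 + 9 + 1 + 2 + 5) / 5 = 25/5 = 5
  mean(V) = (5 + 4 + 1 + 8 + 9) / 5 = 27/5 = 5.4
  x̄ = (5, 5.4),  deviation x̄ - mu_0 = (5, 5.4) - (3, 8) = (2, -2.6).

Step 2 — sample covariance matrix, S[i,j] = (1/(n-1)) · Σ_k (x_{k,i} - mean_i) · (x_{k,j} - mean_j), divisor n-1 = 4:
  S[U,U] = ((3)·(3) + (4)·(4) + (-4)·(-4) + (-3)·(-3) + (0)·(0)) / 4 = 50/4 = 12.5
  S[U,V] = ((3)·(-0.4) + (4)·(-1.4) + (-4)·(-4.4) + (-3)·(2.6) + (0)·(3.6)) / 4 = 3/4 = 0.75
  S[V,V] = ((-0.4)·(-0.4) + (-1.4)·(-1.4) + (-4.4)·(-4.4) + (2.6)·(2.6) + (3.6)·(3.6)) / 4 = 41.2/4 = 10.3
  S = [[12.5, 0.75],
 [0.75, 10.3]].

Step 3 — invert S. det(S) = 12.5·10.3 - (0.75)² = 128.1875.
  S^{-1} = (1/det) · [[d, -b], [-b, a]] = [[0.0804, -0.0059],
 [-0.0059, 0.0975]].

Step 4 — quadratic form (x̄ - mu_0)^T · S^{-1} · (x̄ - mu_0):
  S^{-1} · (x̄ - mu_0) = (0.1759, -0.2652),
  (x̄ - mu_0)^T · [...] = (2)·(0.1759) + (-2.6)·(-0.2652) = 1.0414.

Step 5 — scale by n: T² = 5 · 1.0414 = 5.2072.

T² ≈ 5.2072


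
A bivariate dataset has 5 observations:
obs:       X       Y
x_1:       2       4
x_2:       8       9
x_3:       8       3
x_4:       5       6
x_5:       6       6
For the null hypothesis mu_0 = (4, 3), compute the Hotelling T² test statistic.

Step 1 — sample mean vector:
  mean(X) = (2 + 8 + 8 + 5 + 6) / 5 = 29/5 = 5.8
  mean(Y) = (4 + 9 + 3 + 6 + 6) / 5 = 28/5 = 5.6
  x̄ = (5.8, 5.6),  deviation x̄ - mu_0 = (5.8, 5.6) - (4, 3) = (1.8, 2.6).

Step 2 — sample covariance matrix, S[i,j] = (1/(n-1)) · Σ_k (x_{k,i} - mean_i) · (x_{k,j} - mean_j), divisor n-1 = 4:
  S[X,X] = ((-3.8)·(-3.8) + (2.2)·(2.2) + (2.2)·(2.2) + (-0.8)·(-0.8) + (0.2)·(0.2)) / 4 = 24.8/4 = 6.2
  S[X,Y] = ((-3.8)·(-1.6) + (2.2)·(3.4) + (2.2)·(-2.6) + (-0.8)·(0.4) + (0.2)·(0.4)) / 4 = 7.6/4 = 1.9
  S[Y,Y] = ((-1.6)·(-1.6) + (3.4)·(3.4) + (-2.6)·(-2.6) + (0.4)·(0.4) + (0.4)·(0.4)) / 4 = 21.2/4 = 5.3
  S = [[6.2, 1.9],
 [1.9, 5.3]].

Step 3 — invert S. det(S) = 6.2·5.3 - (1.9)² = 29.25.
  S^{-1} = (1/det) · [[d, -b], [-b, a]] = [[0.1812, -0.065],
 [-0.065, 0.212]].

Step 4 — quadratic form (x̄ - mu_0)^T · S^{-1} · (x̄ - mu_0):
  S^{-1} · (x̄ - mu_0) = (0.1573, 0.4342),
  (x̄ - mu_0)^T · [...] = (1.8)·(0.1573) + (2.6)·(0.4342) = 1.412.

Step 5 — scale by n: T² = 5 · 1.412 = 7.0598.

T² ≈ 7.0598


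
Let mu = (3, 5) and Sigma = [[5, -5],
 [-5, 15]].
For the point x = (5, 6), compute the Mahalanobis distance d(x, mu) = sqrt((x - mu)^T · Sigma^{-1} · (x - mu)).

Step 1 — centre the observation: (x - mu) = (2, 1).

Step 2 — invert Sigma. det(Sigma) = 5·15 - (-5)² = 50.
  Sigma^{-1} = (1/det) · [[d, -b], [-b, a]] = [[0.3, 0.1],
 [0.1, 0.1]].

Step 3 — form the quadratic (x - mu)^T · Sigma^{-1} · (x - mu):
  Sigma^{-1} · (x - mu) = (0.7, 0.3).
  (x - mu)^T · [Sigma^{-1} · (x - mu)] = (2)·(0.7) + (1)·(0.3) = 1.7.

Step 4 — take square root: d = √(1.7) ≈ 1.3038.

d(x, mu) = √(1.7) ≈ 1.3038


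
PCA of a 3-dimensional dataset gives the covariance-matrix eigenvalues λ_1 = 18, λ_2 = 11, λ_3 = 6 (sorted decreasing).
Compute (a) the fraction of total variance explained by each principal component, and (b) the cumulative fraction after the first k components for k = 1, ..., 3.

Step 1 — total variance = trace(Sigma) = Σ λ_i = 18 + 11 + 6 = 35.

Step 2 — fraction explained by component i = λ_i / Σ λ:
  PC1: 18/35 = 0.5143
  PC2: 11/35 = 0.3143
  PC3: 6/35 = 0.1714

Step 3 — cumulative fraction after k components = (λ_1 + ... + λ_k) / Σ λ:
  k = 1: 18/35 = 0.5143
  k = 2: (18 + 11)/35 = 29/35 = 0.8286
  k = 3: (18 + 11 + 6)/35 = 35/35 = 1

Summary (fraction, with percent):

explained: PC1 0.5143 (51.43%), PC2 0.3143 (31.43%), PC3 0.1714 (17.14%);  cumulative: 0.5143, 0.8286, 1


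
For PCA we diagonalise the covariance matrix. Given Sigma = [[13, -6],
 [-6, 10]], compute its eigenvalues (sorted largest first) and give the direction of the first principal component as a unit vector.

Step 1 — characteristic polynomial of 2×2 Sigma:
  det(Sigma - λI) = λ² - trace · λ + det = 0.
  trace = 13 + 10 = 23, det = 13·10 - (-6)² = 94.
Step 2 — discriminant:
  Δ = trace² - 4·det = 529 - 376 = 153.
Step 3 — eigenvalues:
  λ = (trace ± √Δ)/2 = (23 ± 12.3693)/2,
  λ_1 = 17.6847,  λ_2 = 5.3153.

Step 4 — unit eigenvector for λ_1: solve (Sigma - λ_1 I)v = 0. First row:
  (13 - 17.6847)·v_x + (-6)·v_y = 0, i.e. (-4.6847)·v_x + (-6)·v_y = 0,
  so v ∝ (b, λ_1 - a) = (-6, 4.6847); multiply by -1 so the first entry is positive: u = (6, -4.6847).
  ||u|| = √((6)² + (-4.6847)²) = √(57.946) ≈ 7.6122,
  v_1 = u/||u|| ≈ (0.7882, -0.6154) (||v_1|| = 1).

λ_1 = 17.6847,  λ_2 = 5.3153;  v_1 ≈ (0.7882, -0.6154)


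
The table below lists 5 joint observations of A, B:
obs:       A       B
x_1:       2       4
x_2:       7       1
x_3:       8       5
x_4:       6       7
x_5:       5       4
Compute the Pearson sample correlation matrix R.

Step 1 — column means:
  mean(A) = (2 + 7 + 8 + 6 + 5) / 5 = 28/5 = 5.6
  mean(B) = (4 + 1 + 5 + 7 + 4) / 5 = 21/5 = 4.2

Step 2 — sample variances and covariances s[i,j] = (1/(n-1)) · Σ_k (x_{k,i} - mean_i) · (x_{k,j} - mean_j), with n-1 = 4:
  s[A,A] = ((-3.6)·(-3.6) + (1.4)·(1.4) + (2.4)·(2.4) + (0.4)·(0.4) + (-0.6)·(-0.6)) / 4 = 21.2/4 = 5.3
  s[A,B] = ((-3.6)·(-0.2) + (1.4)·(-3.2) + (2.4)·(0.8) + (0.4)·(2.8) + (-0.6)·(-0.2)) / 4 = -0.6/4 = -0.15
  s[B,B] = ((-0.2)·(-0.2) + (-3.2)·(-3.2) + (0.8)·(0.8) + (2.8)·(2.8) + (-0.2)·(-0.2)) / 4 = 18.8/4 = 4.7
  Sample standard deviations s_i = √(s[i,i]):
  s(A) = √(5.3) = 2.3022
  s(B) = √(4.7) = 2.1679

Step 3 — r_{ij} = s_{ij} / (s_i · s_j):
  r[A,A] = 1 (diagonal).
  r[A,B] = -0.15 / (2.3022 · 2.1679) = -0.15 / 4.991 = -0.0301
  r[B,B] = 1 (diagonal).

R is symmetric with unit diagonal. Assembling:

R = [[1, -0.0301],
 [-0.0301, 1]]


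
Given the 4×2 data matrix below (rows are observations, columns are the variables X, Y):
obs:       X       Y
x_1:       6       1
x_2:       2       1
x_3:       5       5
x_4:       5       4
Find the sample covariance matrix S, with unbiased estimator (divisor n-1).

Step 1 — column means:
  mean(X) = (6 + 2 + 5 + 5) / 4 = 18/4 = 4.5
  mean(Y) = (1 + 1 + 5 + 4) / 4 = 11/4 = 2.75

Step 2 — sample covariance S[i,j] = (1/(n-1)) · Σ_k (x_{k,i} - mean_i) · (x_{k,j} - mean_j), with n-1 = 3.
  S[X,X] = ((1.5)·(1.5) + (-2.5)·(-2.5) + (0.5)·(0.5) + (0.5)·(0.5)) / 3 = 9/3 = 3
  S[X,Y] = ((1.5)·(-1.75) + (-2.5)·(-1.75) + (0.5)·(2.25) + (0.5)·(1.25)) / 3 = 3.5/3 = 1.1667
  S[Y,Y] = ((-1.75)·(-1.75) + (-1.75)·(-1.75) + (2.25)·(2.25) + (1.25)·(1.25)) / 3 = 12.75/3 = 4.25

S is symmetric (S[j,i] = S[i,j]). Assembling:

S = [[3, 1.1667],
 [1.1667, 4.25]]


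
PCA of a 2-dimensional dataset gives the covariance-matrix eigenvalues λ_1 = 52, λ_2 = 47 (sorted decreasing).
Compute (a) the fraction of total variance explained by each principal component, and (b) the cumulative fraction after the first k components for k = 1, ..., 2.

Step 1 — total variance = trace(Sigma) = Σ λ_i = 52 + 47 = 99.

Step 2 — fraction explained by component i = λ_i / Σ λ:
  PC1: 52/99 = 0.5253
  PC2: 47/99 = 0.4747

Step 3 — cumulative fraction after k components = (λ_1 + ... + λ_k) / Σ λ:
  k = 1: 52/99 = 0.5253
  k = 2: (52 + 47)/99 = 99/99 = 1

Summary (fraction, with percent):

explained: PC1 0.5253 (52.53%), PC2 0.4747 (47.47%);  cumulative: 0.5253, 1


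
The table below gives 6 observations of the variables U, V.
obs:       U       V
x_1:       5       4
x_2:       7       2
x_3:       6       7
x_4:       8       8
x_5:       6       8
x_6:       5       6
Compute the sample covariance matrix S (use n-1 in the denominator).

Step 1 — column means:
  mean(U) = (5 + 7 + 6 + 8 + 6 + 5) / 6 = 37/6 = 6.1667
  mean(V) = (4 + 2 + 7 + 8 + 8 + 6) / 6 = 35/6 = 5.8333

Step 2 — sample covariance S[i,j] = (1/(n-1)) · Σ_k (x_{k,i} - mean_i) · (x_{k,j} - mean_j), with n-1 = 5.
  S[U,U] = ((-1.1667)·(-1.1667) + (0.8333)·(0.8333) + (-0.1667)·(-0.1667) + (1.8333)·(1.8333) + (-0.1667)·(-0.1667) + (-1.1667)·(-1.1667)) / 5 = 6.8333/5 = 1.3667
  S[U,V] = ((-1.1667)·(-1.8333) + (0.8333)·(-3.8333) + (-0.1667)·(1.1667) + (1.8333)·(2.1667) + (-0.1667)·(2.1667) + (-1.1667)·(0.1667)) / 5 = 2.1667/5 = 0.4333
  S[V,V] = ((-1.8333)·(-1.8333) + (-3.8333)·(-3.8333) + (1.1667)·(1.1667) + (2.1667)·(2.1667) + (2.1667)·(2.1667) + (0.1667)·(0.1667)) / 5 = 28.8333/5 = 5.7667

S is symmetric (S[j,i] = S[i,j]). Assembling:

S = [[1.3667, 0.4333],
 [0.4333, 5.7667]]


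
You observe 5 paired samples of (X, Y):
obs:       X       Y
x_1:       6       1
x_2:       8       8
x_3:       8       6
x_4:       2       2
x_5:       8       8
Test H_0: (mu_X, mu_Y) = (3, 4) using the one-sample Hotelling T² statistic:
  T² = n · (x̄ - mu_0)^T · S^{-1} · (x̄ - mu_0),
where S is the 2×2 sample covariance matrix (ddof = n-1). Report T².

Step 1 — sample mean vector:
  mean(X) = (6 + 8 + 8 + 2 + 8) / 5 = 32/5 = 6.4
  mean(Y) = (1 + 8 + 6 + 2 + 8) / 5 = 25/5 = 5
  x̄ = (6.4, 5),  deviation x̄ - mu_0 = (6.4, 5) - (3, 4) = (3.4, 1).

Step 2 — sample covariance matrix, S[i,j] = (1/(n-1)) · Σ_k (x_{k,i} - mean_i) · (x_{k,j} - mean_j), divisor n-1 = 4:
  S[X,X] = ((-0.4)·(-0.4) + (1.6)·(1.6) + (1.6)·(1.6) + (-4.4)·(-4.4) + (1.6)·(1.6)) / 4 = 27.2/4 = 6.8
  S[X,Y] = ((-0.4)·(-4) + (1.6)·(3) + (1.6)·(1) + (-4.4)·(-3) + (1.6)·(3)) / 4 = 26/4 = 6.5
  S[Y,Y] = ((-4)·(-4) + (3)·(3) + (1)·(1) + (-3)·(-3) + (3)·(3)) / 4 = 44/4 = 11
  S = [[6.8, 6.5],
 [6.5, 11]].

Step 3 — invert S. det(S) = 6.8·11 - (6.5)² = 32.55.
  S^{-1} = (1/det) · [[d, -b], [-b, a]] = [[0.3379, -0.1997],
 [-0.1997, 0.2089]].

Step 4 — quadratic form (x̄ - mu_0)^T · S^{-1} · (x̄ - mu_0):
  S^{-1} · (x̄ - mu_0) = (0.9493, -0.47),
  (x̄ - mu_0)^T · [...] = (3.4)·(0.9493) + (1)·(-0.47) = 2.7576.

Step 5 — scale by n: T² = 5 · 2.7576 = 13.788.

T² ≈ 13.788


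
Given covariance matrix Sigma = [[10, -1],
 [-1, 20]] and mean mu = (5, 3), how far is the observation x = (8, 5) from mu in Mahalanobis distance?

Step 1 — centre the observation: (x - mu) = (3, 2).

Step 2 — invert Sigma. det(Sigma) = 10·20 - (-1)² = 199.
  Sigma^{-1} = (1/det) · [[d, -b], [-b, a]] = [[0.1005, 0.005],
 [0.005, 0.0503]].

Step 3 — form the quadratic (x - mu)^T · Sigma^{-1} · (x - mu):
  Sigma^{-1} · (x - mu) = (0.3116, 0.1156).
  (x - mu)^T · [Sigma^{-1} · (x - mu)] = (3)·(0.3116) + (2)·(0.1156) = 1.1658.

Step 4 — take square root: d = √(1.1658) ≈ 1.0797.

d(x, mu) = √(1.1658) ≈ 1.0797


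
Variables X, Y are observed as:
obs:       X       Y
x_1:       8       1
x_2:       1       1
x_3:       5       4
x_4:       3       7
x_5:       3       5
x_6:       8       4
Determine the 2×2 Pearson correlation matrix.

Step 1 — column means:
  mean(X) = (8 + 1 + 5 + 3 + 3 + 8) / 6 = 28/6 = 4.6667
  mean(Y) = (1 + 1 + 4 + 7 + 5 + 4) / 6 = 22/6 = 3.6667

Step 2 — sample variances and covariances s[i,j] = (1/(n-1)) · Σ_k (x_{k,i} - mean_i) · (x_{k,j} - mean_j), with n-1 = 5:
  s[X,X] = ((3.3333)·(3.3333) + (-3.6667)·(-3.6667) + (0.3333)·(0.3333) + (-1.6667)·(-1.6667) + (-1.6667)·(-1.6667) + (3.3333)·(3.3333)) / 5 = 41.3333/5 = 8.2667
  s[X,Y] = ((3.3333)·(-2.6667) + (-3.6667)·(-2.6667) + (0.3333)·(0.3333) + (-1.6667)·(3.3333) + (-1.6667)·(1.3333) + (3.3333)·(0.3333)) / 5 = -5.6667/5 = -1.1333
  s[Y,Y] = ((-2.6667)·(-2.6667) + (-2.6667)·(-2.6667) + (0.3333)·(0.3333) + (3.3333)·(3.3333) + (1.3333)·(1.3333) + (0.3333)·(0.3333)) / 5 = 27.3333/5 = 5.4667
  Sample standard deviations s_i = √(s[i,i]):
  s(X) = √(8.2667) = 2.8752
  s(Y) = √(5.4667) = 2.3381

Step 3 — r_{ij} = s_{ij} / (s_i · s_j):
  r[X,X] = 1 (diagonal).
  r[X,Y] = -1.1333 / (2.8752 · 2.3381) = -1.1333 / 6.7224 = -0.1686
  r[Y,Y] = 1 (diagonal).

R is symmetric with unit diagonal. Assembling:

R = [[1, -0.1686],
 [-0.1686, 1]]


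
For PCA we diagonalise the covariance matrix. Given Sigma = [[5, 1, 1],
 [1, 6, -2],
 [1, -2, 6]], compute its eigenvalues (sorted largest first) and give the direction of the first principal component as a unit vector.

Step 1 — characteristic polynomial p(λ) = det(λI - Sigma) = λ³ - tr·λ² + c_1·λ - det, where tr = trace, c_1 = sum of the principal 2×2 minors, det = det(Sigma):
  tr = 5 + 6 + 6 = 17,
  c_1 = (5·6 - (1)²) + (5·6 - (1)²) + (6·6 - (-2)²) = 29 + 29 + 32 = 90,
  det = 5·(6·6 - (-2)²) - (1)·((1)·6 - (-2)·(1)) + (1)·((1)·(-2) - 6·(1)) = 5·(32) - (1)·(8) + (1)·(-8) = 144.
  So p(λ) = λ³ - 17λ² + 90λ - 144.
Step 2 — look for an integer root (rational root theorem: any rational root is an integer divisor of 144). Testing λ = 3:
  p(3) = 27 - 153 + 270 - 144 = 0  ✓
  Dividing out (λ - 3): p(λ) = (λ - 3)(λ² - 14λ + 48).
Step 3 — remaining eigenvalues from the quadratic λ² - 14λ + 48 = 0:
  Δ = 14² - 4·48 = 196 - 192 = 4,  λ = (14 ± √4)/2 = (14 ± 2)/2 = 8 or 6.
  Sorted: λ_1 = 8,  λ_2 = 6,  λ_3 = 3  (check: sum = 17 = tr ✓).

Step 4 — unit eigenvector for λ_1 = 8: v spans the null space of (Sigma - λ_1 I), whose rows are
  r_1 = (-3, 1, 1),  r_2 = (1, -2, -2),  r_3 = (1, -2, -2).
  v is orthogonal to every row, so take v ∝ r_1 × r_2 = ((1)·(-2) - (1)·(-2), (1)·(1) - (-3)·(-2), (-3)·(-2) - (1)·(1)) = (0, -5, 5).
  Rescale (divide by 5; multiply by -1 so the first nonzero entry is positive): u = (0, 1, -1).
  ||u|| = √((0)² + (1)² + (-1)²) = √(2) ≈ 1.4142,  v_1 = u/||u|| ≈ (0, 0.7071, -0.7071) (||v_1|| = 1).

λ_1 = 8,  λ_2 = 6,  λ_3 = 3;  v_1 ≈ (0, 0.7071, -0.7071)


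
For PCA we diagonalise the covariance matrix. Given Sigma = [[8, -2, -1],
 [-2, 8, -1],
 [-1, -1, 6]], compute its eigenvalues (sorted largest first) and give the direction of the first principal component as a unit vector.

Step 1 — characteristic polynomial p(λ) = det(λI - Sigma) = λ³ - tr·λ² + c_1·λ - det, where tr = trace, c_1 = sum of the principal 2×2 minors, det = det(Sigma):
  tr = 8 + 8 + 6 = 22,
  c_1 = (8·8 - (-2)²) + (8·6 - (-1)²) + (8·6 - (-1)²) = 60 + 47 + 47 = 154,
  det = 8·(8·6 - (-1)²) - (-2)·((-2)·6 - (-1)·(-1)) + (-1)·((-2)·(-1) - 8·(-1)) = 8·(47) - (-2)·(-13) + (-1)·(10) = 340.
  So p(λ) = λ³ - 22λ² + 154λ - 340.
Step 2 — look for an integer root (rational root theorem: any rational root is an integer divisor of 340). Testing λ = 10:
  p(10) = 1000 - 2200 + 1540 - 340 = 0  ✓
  Dividing out (λ - 10): p(λ) = (λ - 10)(λ² - 12λ + 34).
Step 3 — remaining eigenvalues from the quadratic λ² - 12λ + 34 = 0:
  Δ = 12² - 4·34 = 144 - 136 = 8,  λ = (12 ± √8)/2 = (12 ± 2.8284)/2 ≈ 7.4142 or 4.5858.
  Sorted: λ_1 = 10,  λ_2 = 7.4142,  λ_3 = 4.5858  (check: sum = 22 = tr ✓).

Step 4 — unit eigenvector for λ_1 = 10: v spans the null space of (Sigma - λ_1 I), whose rows are
  r_1 = (-2, -2, -1),  r_2 = (-2, -2, -1),  r_3 = (-1, -1, -4).
  v is orthogonal to every row, so take v ∝ r_1 × r_3 = ((-2)·(-4) - (-1)·(-1), (-1)·(-1) - (-2)·(-4), (-2)·(-1) - (-2)·(-1)) = (7, -7, 0).
  Rescale (divide by 7): u = (1, -1, 0).
  ||u|| = √((1)² + (-1)² + (0)²) = √(2) ≈ 1.4142,  v_1 = u/||u|| ≈ (0.7071, -0.7071, 0) (||v_1|| = 1).

λ_1 = 10,  λ_2 = 7.4142,  λ_3 = 4.5858;  v_1 ≈ (0.7071, -0.7071, 0)


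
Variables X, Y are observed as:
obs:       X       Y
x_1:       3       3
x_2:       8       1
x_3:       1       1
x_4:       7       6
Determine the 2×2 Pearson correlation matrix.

Step 1 — column means:
  mean(X) = (3 + 8 + 1 + 7) / 4 = 19/4 = 4.75
  mean(Y) = (3 + 1 + 1 + 6) / 4 = 11/4 = 2.75

Step 2 — sample variances and covariances s[i,j] = (1/(n-1)) · Σ_k (x_{k,i} - mean_i) · (x_{k,j} - mean_j), with n-1 = 3:
  s[X,X] = ((-1.75)·(-1.75) + (3.25)·(3.25) + (-3.75)·(-3.75) + (2.25)·(2.25)) / 3 = 32.75/3 = 10.9167
  s[X,Y] = ((-1.75)·(0.25) + (3.25)·(-1.75) + (-3.75)·(-1.75) + (2.25)·(3.25)) / 3 = 7.75/3 = 2.5833
  s[Y,Y] = ((0.25)·(0.25) + (-1.75)·(-1.75) + (-1.75)·(-1.75) + (3.25)·(3.25)) / 3 = 16.75/3 = 5.5833
  Sample standard deviations s_i = √(s[i,i]):
  s(X) = √(10.9167) = 3.304
  s(Y) = √(5.5833) = 2.3629

Step 3 — r_{ij} = s_{ij} / (s_i · s_j):
  r[X,X] = 1 (diagonal).
  r[X,Y] = 2.5833 / (3.304 · 2.3629) = 2.5833 / 7.8071 = 0.3309
  r[Y,Y] = 1 (diagonal).

R is symmetric with unit diagonal. Assembling:

R = [[1, 0.3309],
 [0.3309, 1]]


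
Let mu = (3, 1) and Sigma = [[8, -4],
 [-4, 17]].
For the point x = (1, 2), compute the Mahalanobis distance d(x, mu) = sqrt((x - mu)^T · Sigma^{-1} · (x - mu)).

Step 1 — centre the observation: (x - mu) = (-2, 1).

Step 2 — invert Sigma. det(Sigma) = 8·17 - (-4)² = 120.
  Sigma^{-1} = (1/det) · [[d, -b], [-b, a]] = [[0.1417, 0.0333],
 [0.0333, 0.0667]].

Step 3 — form the quadratic (x - mu)^T · Sigma^{-1} · (x - mu):
  Sigma^{-1} · (x - mu) = (-0.25, 0).
  (x - mu)^T · [Sigma^{-1} · (x - mu)] = (-2)·(-0.25) + (1)·(0) = 0.5.

Step 4 — take square root: d = √(0.5) ≈ 0.7071.

d(x, mu) = √(0.5) ≈ 0.7071


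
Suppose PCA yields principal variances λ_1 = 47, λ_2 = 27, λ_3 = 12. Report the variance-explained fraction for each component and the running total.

Step 1 — total variance = trace(Sigma) = Σ λ_i = 47 + 27 + 12 = 86.

Step 2 — fraction explained by component i = λ_i / Σ λ:
  PC1: 47/86 = 0.5465
  PC2: 27/86 = 0.314
  PC3: 12/86 = 0.1395

Step 3 — cumulative fraction after k components = (λ_1 + ... + λ_k) / Σ λ:
  k = 1: 47/86 = 0.5465
  k = 2: (47 + 27)/86 = 74/86 = 0.8605
  k = 3: (47 + 27 + 12)/86 = 86/86 = 1

Summary (fraction, with percent):

explained: PC1 0.5465 (54.65%), PC2 0.314 (31.4%), PC3 0.1395 (13.95%);  cumulative: 0.5465, 0.8605, 1


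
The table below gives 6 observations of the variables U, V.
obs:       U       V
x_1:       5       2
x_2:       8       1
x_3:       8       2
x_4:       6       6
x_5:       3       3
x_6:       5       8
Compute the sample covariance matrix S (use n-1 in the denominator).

Step 1 — column means:
  mean(U) = (5 + 8 + 8 + 6 + 3 + 5) / 6 = 35/6 = 5.8333
  mean(V) = (2 + 1 + 2 + 6 + 3 + 8) / 6 = 22/6 = 3.6667

Step 2 — sample covariance S[i,j] = (1/(n-1)) · Σ_k (x_{k,i} - mean_i) · (x_{k,j} - mean_j), with n-1 = 5.
  S[U,U] = ((-0.8333)·(-0.8333) + (2.1667)·(2.1667) + (2.1667)·(2.1667) + (0.1667)·(0.1667) + (-2.8333)·(-2.8333) + (-0.8333)·(-0.8333)) / 5 = 18.8333/5 = 3.7667
  S[U,V] = ((-0.8333)·(-1.6667) + (2.1667)·(-2.6667) + (2.1667)·(-1.6667) + (0.1667)·(2.3333) + (-2.8333)·(-0.6667) + (-0.8333)·(4.3333)) / 5 = -9.3333/5 = -1.8667
  S[V,V] = ((-1.6667)·(-1.6667) + (-2.6667)·(-2.6667) + (-1.6667)·(-1.6667) + (2.3333)·(2.3333) + (-0.6667)·(-0.6667) + (4.3333)·(4.3333)) / 5 = 37.3333/5 = 7.4667

S is symmetric (S[j,i] = S[i,j]). Assembling:

S = [[3.7667, -1.8667],
 [-1.8667, 7.4667]]


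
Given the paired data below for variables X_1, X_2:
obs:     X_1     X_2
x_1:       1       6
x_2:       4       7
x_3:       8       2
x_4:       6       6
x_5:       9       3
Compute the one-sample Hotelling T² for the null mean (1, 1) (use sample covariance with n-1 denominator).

Step 1 — sample mean vector:
  mean(X_1) = (1 + 4 + 8 + 6 + 9) / 5 = 28/5 = 5.6
  mean(X_2) = (6 + 7 + 2 + 6 + 3) / 5 = 24/5 = 4.8
  x̄ = (5.6, 4.8),  deviation x̄ - mu_0 = (5.6, 4.8) - (1, 1) = (4.6, 3.8).

Step 2 — sample covariance matrix, S[i,j] = (1/(n-1)) · Σ_k (x_{k,i} - mean_i) · (x_{k,j} - mean_j), divisor n-1 = 4:
  S[X_1,X_1] = ((-4.6)·(-4.6) + (-1.6)·(-1.6) + (2.4)·(2.4) + (0.4)·(0.4) + (3.4)·(3.4)) / 4 = 41.2/4 = 10.3
  S[X_1,X_2] = ((-4.6)·(1.2) + (-1.6)·(2.2) + (2.4)·(-2.8) + (0.4)·(1.2) + (3.4)·(-1.8)) / 4 = -21.4/4 = -5.35
  S[X_2,X_2] = ((1.2)·(1.2) + (2.2)·(2.2) + (-2.8)·(-2.8) + (1.2)·(1.2) + (-1.8)·(-1.8)) / 4 = 18.8/4 = 4.7
  S = [[10.3, -5.35],
 [-5.35, 4.7]].

Step 3 — invert S. det(S) = 10.3·4.7 - (-5.35)² = 19.7875.
  S^{-1} = (1/det) · [[d, -b], [-b, a]] = [[0.2375, 0.2704],
 [0.2704, 0.5205]].

Step 4 — quadratic form (x̄ - mu_0)^T · S^{-1} · (x̄ - mu_0):
  S^{-1} · (x̄ - mu_0) = (2.12, 3.2217),
  (x̄ - mu_0)^T · [...] = (4.6)·(2.12) + (3.8)·(3.2217) = 21.9947.

Step 5 — scale by n: T² = 5 · 21.9947 = 109.9735.

T² ≈ 109.9735


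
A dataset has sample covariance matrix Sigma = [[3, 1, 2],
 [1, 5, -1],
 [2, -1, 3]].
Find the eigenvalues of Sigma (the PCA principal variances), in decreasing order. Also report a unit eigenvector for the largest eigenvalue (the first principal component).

Step 1 — characteristic polynomial p(λ) = det(λI - Sigma) = λ³ - tr·λ² + c_1·λ - det, where tr = trace, c_1 = sum of the principal 2×2 minors, det = det(Sigma):
  tr = 3 + 5 + 3 = 11,
  c_1 = (3·5 - (1)²) + (3·3 - (2)²) + (5·3 - (-1)²) = 14 + 5 + 14 = 33,
  det = 3·(5·3 - (-1)²) - (1)·((1)·3 - (-1)·(2)) + (2)·((1)·(-1) - 5·(2)) = 3·(14) - (1)·(5) + (2)·(-11) = 15.
  So p(λ) = λ³ - 11λ² + 33λ - 15.
Step 2 — look for an integer root (rational root theorem: any rational root is an integer divisor of 15). Testing λ = 5:
  p(5) = 125 - 275 + 165 - 15 = 0  ✓
  Dividing out (λ - 5): p(λ) = (λ - 5)(λ² - 6λ + 3).
Step 3 — remaining eigenvalues from the quadratic λ² - 6λ + 3 = 0:
  Δ = 6² - 4·3 = 36 - 12 = 24,  λ = (6 ± √24)/2 = (6 ± 4.899)/2 ≈ 5.4495 or 0.5505.
  Sorted: λ_1 = 5.4495,  λ_2 = 5,  λ_3 = 0.5505  (check: sum = 11 = tr ✓).

Step 4 — unit eigenvector for λ_1 ≈ 5.4495: v spans the null space of (Sigma - λ_1 I), whose rows are
  r_1 = (-2.4495, 1, 2),  r_2 = (1, -0.4495, -1),  r_3 = (2, -1, -2.4495).
  v is orthogonal to every row, so take v ∝ r_1 × r_2 = ((1)·(-1) - (2)·(-0.4495), (2)·(1) - (-2.4495)·(-1), (-2.4495)·(-0.4495) - (1)·(1)) ≈ (-0.101, -0.4495, 0.101).
  Rescale (multiply by -1 so the first nonzero entry is positive): u = (0.101, 0.4495, -0.101).
  ||u|| = √((0.101)² + (0.4495)² + (-0.101)²) = √(0.2225) ≈ 0.4716,  v_1 = u/||u|| ≈ (0.2142, 0.953, -0.2142) (||v_1|| = 1).

λ_1 = 5.4495,  λ_2 = 5,  λ_3 = 0.5505;  v_1 ≈ (0.2142, 0.953, -0.2142)


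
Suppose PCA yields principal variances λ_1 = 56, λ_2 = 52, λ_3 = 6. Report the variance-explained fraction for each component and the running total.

Step 1 — total variance = trace(Sigma) = Σ λ_i = 56 + 52 + 6 = 114.

Step 2 — fraction explained by component i = λ_i / Σ λ:
  PC1: 56/114 = 0.4912
  PC2: 52/114 = 0.4561
  PC3: 6/114 = 0.0526

Step 3 — cumulative fraction after k components = (λ_1 + ... + λ_k) / Σ λ:
  k = 1: 56/114 = 0.4912
  k = 2: (56 + 52)/114 = 108/114 = 0.9474
  k = 3: (56 + 52 + 6)/114 = 114/114 = 1

Summary (fraction, with percent):

explained: PC1 0.4912 (49.12%), PC2 0.4561 (45.61%), PC3 0.0526 (5.26%);  cumulative: 0.4912, 0.9474, 1


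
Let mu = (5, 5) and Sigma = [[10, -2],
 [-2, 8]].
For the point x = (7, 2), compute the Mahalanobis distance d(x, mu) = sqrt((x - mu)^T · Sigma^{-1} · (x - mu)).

Step 1 — centre the observation: (x - mu) = (2, -3).

Step 2 — invert Sigma. det(Sigma) = 10·8 - (-2)² = 76.
  Sigma^{-1} = (1/det) · [[d, -b], [-b, a]] = [[0.1053, 0.0263],
 [0.0263, 0.1316]].

Step 3 — form the quadratic (x - mu)^T · Sigma^{-1} · (x - mu):
  Sigma^{-1} · (x - mu) = (0.1316, -0.3421).
  (x - mu)^T · [Sigma^{-1} · (x - mu)] = (2)·(0.1316) + (-3)·(-0.3421) = 1.2895.

Step 4 — take square root: d = √(1.2895) ≈ 1.1355.

d(x, mu) = √(1.2895) ≈ 1.1355


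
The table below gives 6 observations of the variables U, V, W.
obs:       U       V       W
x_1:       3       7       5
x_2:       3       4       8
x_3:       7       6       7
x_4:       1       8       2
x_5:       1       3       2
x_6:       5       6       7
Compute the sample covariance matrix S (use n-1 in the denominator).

Step 1 — column means:
  mean(U) = (3 + 3 + 7 + 1 + 1 + 5) / 6 = 20/6 = 3.3333
  mean(V) = (7 + 4 + 6 + 8 + 3 + 6) / 6 = 34/6 = 5.6667
  mean(W) = (5 + 8 + 7 + 2 + 2 + 7) / 6 = 31/6 = 5.1667

Step 2 — sample covariance S[i,j] = (1/(n-1)) · Σ_k (x_{k,i} - mean_i) · (x_{k,j} - mean_j), with n-1 = 5.
  S[U,U] = ((-0.3333)·(-0.3333) + (-0.3333)·(-0.3333) + (3.6667)·(3.6667) + (-2.3333)·(-2.3333) + (-2.3333)·(-2.3333) + (1.6667)·(1.6667)) / 5 = 27.3333/5 = 5.4667
  S[U,V] = ((-0.3333)·(1.3333) + (-0.3333)·(-1.6667) + (3.6667)·(0.3333) + (-2.3333)·(2.3333) + (-2.3333)·(-2.6667) + (1.6667)·(0.3333)) / 5 = 2.6667/5 = 0.5333
  S[U,W] = ((-0.3333)·(-0.1667) + (-0.3333)·(2.8333) + (3.6667)·(1.8333) + (-2.3333)·(-3.1667) + (-2.3333)·(-3.1667) + (1.6667)·(1.8333)) / 5 = 23.6667/5 = 4.7333
  S[V,V] = ((1.3333)·(1.3333) + (-1.6667)·(-1.6667) + (0.3333)·(0.3333) + (2.3333)·(2.3333) + (-2.6667)·(-2.6667) + (0.3333)·(0.3333)) / 5 = 17.3333/5 = 3.4667
  S[V,W] = ((1.3333)·(-0.1667) + (-1.6667)·(2.8333) + (0.3333)·(1.8333) + (2.3333)·(-3.1667) + (-2.6667)·(-3.1667) + (0.3333)·(1.8333)) / 5 = -2.6667/5 = -0.5333
  S[W,W] = ((-0.1667)·(-0.1667) + (2.8333)·(2.8333) + (1.8333)·(1.8333) + (-3.1667)·(-3.1667) + (-3.1667)·(-3.1667) + (1.8333)·(1.8333)) / 5 = 34.8333/5 = 6.9667

S is symmetric (S[j,i] = S[i,j]). Assembling:

S = [[5.4667, 0.5333, 4.7333],
 [0.5333, 3.4667, -0.5333],
 [4.7333, -0.5333, 6.9667]]


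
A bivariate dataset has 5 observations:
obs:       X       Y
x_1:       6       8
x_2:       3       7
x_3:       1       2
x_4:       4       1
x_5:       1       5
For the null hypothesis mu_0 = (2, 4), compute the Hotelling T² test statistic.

Step 1 — sample mean vector:
  mean(X) = (6 + 3 + 1 + 4 + 1) / 5 = 15/5 = 3
  mean(Y) = (8 + 7 + 2 + 1 + 5) / 5 = 23/5 = 4.6
  x̄ = (3, 4.6),  deviation x̄ - mu_0 = (3, 4.6) - (2, 4) = (1, 0.6).

Step 2 — sample covariance matrix, S[i,j] = (1/(n-1)) · Σ_k (x_{k,i} - mean_i) · (x_{k,j} - mean_j), divisor n-1 = 4:
  S[X,X] = ((3)·(3) + (0)·(0) + (-2)·(-2) + (1)·(1) + (-2)·(-2)) / 4 = 18/4 = 4.5
  S[X,Y] = ((3)·(3.4) + (0)·(2.4) + (-2)·(-2.6) + (1)·(-3.6) + (-2)·(0.4)) / 4 = 11/4 = 2.75
  S[Y,Y] = ((3.4)·(3.4) + (2.4)·(2.4) + (-2.6)·(-2.6) + (-3.6)·(-3.6) + (0.4)·(0.4)) / 4 = 37.2/4 = 9.3
  S = [[4.5, 2.75],
 [2.75, 9.3]].

Step 3 — invert S. det(S) = 4.5·9.3 - (2.75)² = 34.2875.
  S^{-1} = (1/det) · [[d, -b], [-b, a]] = [[0.2712, -0.0802],
 [-0.0802, 0.1312]].

Step 4 — quadratic form (x̄ - mu_0)^T · S^{-1} · (x̄ - mu_0):
  S^{-1} · (x̄ - mu_0) = (0.2231, -0.0015),
  (x̄ - mu_0)^T · [...] = (1)·(0.2231) + (0.6)·(-0.0015) = 0.2222.

Step 5 — scale by n: T² = 5 · 0.2222 = 1.1112.

T² ≈ 1.1112


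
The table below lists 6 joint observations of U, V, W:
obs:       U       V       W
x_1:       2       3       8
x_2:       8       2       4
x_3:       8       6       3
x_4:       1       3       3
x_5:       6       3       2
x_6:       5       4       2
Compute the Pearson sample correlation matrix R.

Step 1 — column means:
  mean(U) = (2 + 8 + 8 + 1 + 6 + 5) / 6 = 30/6 = 5
  mean(V) = (3 + 2 + 6 + 3 + 3 + 4) / 6 = 21/6 = 3.5
  mean(W) = (8 + 4 + 3 + 3 + 2 + 2) / 6 = 22/6 = 3.6667

Step 2 — sample variances and covariances s[i,j] = (1/(n-1)) · Σ_k (x_{k,i} - mean_i) · (x_{k,j} - mean_j), with n-1 = 5:
  s[U,U] = ((-3)·(-3) + (3)·(3) + (3)·(3) + (-4)·(-4) + (1)·(1) + (0)·(0)) / 5 = 44/5 = 8.8
  s[U,V] = ((-3)·(-0.5) + (3)·(-1.5) + (3)·(2.5) + (-4)·(-0.5) + (1)·(-0.5) + (0)·(0.5)) / 5 = 6/5 = 1.2
  s[U,W] = ((-3)·(4.3333) + (3)·(0.3333) + (3)·(-0.6667) + (-4)·(-0.6667) + (1)·(-1.6667) + (0)·(-1.6667)) / 5 = -13/5 = -2.6
  s[V,V] = ((-0.5)·(-0.5) + (-1.5)·(-1.5) + (2.5)·(2.5) + (-0.5)·(-0.5) + (-0.5)·(-0.5) + (0.5)·(0.5)) / 5 = 9.5/5 = 1.9
  s[V,W] = ((-0.5)·(4.3333) + (-1.5)·(0.3333) + (2.5)·(-0.6667) + (-0.5)·(-0.6667) + (-0.5)·(-1.6667) + (0.5)·(-1.6667)) / 5 = -4/5 = -0.8
  s[W,W] = ((4.3333)·(4.3333) + (0.3333)·(0.3333) + (-0.6667)·(-0.6667) + (-0.6667)·(-0.6667) + (-1.6667)·(-1.6667) + (-1.6667)·(-1.6667)) / 5 = 25.3333/5 = 5.0667
  Sample standard deviations s_i = √(s[i,i]):
  s(U) = √(8.8) = 2.9665
  s(V) = √(1.9) = 1.3784
  s(W) = √(5.0667) = 2.2509

Step 3 — r_{ij} = s_{ij} / (s_i · s_j):
  r[U,U] = 1 (diagonal).
  r[U,V] = 1.2 / (2.9665 · 1.3784) = 1.2 / 4.089 = 0.2935
  r[U,W] = -2.6 / (2.9665 · 2.2509) = -2.6 / 6.6773 = -0.3894
  r[V,V] = 1 (diagonal).
  r[V,W] = -0.8 / (1.3784 · 2.2509) = -0.8 / 3.1027 = -0.2578
  r[W,W] = 1 (diagonal).

R is symmetric with unit diagonal. Assembling:

R = [[1, 0.2935, -0.3894],
 [0.2935, 1, -0.2578],
 [-0.3894, -0.2578, 1]]


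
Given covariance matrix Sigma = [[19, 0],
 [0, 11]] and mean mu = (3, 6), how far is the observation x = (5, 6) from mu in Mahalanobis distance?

Step 1 — centre the observation: (x - mu) = (2, 0).

Step 2 — invert Sigma. det(Sigma) = 19·11 - (0)² = 209.
  Sigma^{-1} = (1/det) · [[d, -b], [-b, a]] = [[0.0526, 0],
 [0, 0.0909]].

Step 3 — form the quadratic (x - mu)^T · Sigma^{-1} · (x - mu):
  Sigma^{-1} · (x - mu) = (0.1053, 0).
  (x - mu)^T · [Sigma^{-1} · (x - mu)] = (2)·(0.1053) + (0)·(0) = 0.2105.

Step 4 — take square root: d = √(0.2105) ≈ 0.4588.

d(x, mu) = √(0.2105) ≈ 0.4588


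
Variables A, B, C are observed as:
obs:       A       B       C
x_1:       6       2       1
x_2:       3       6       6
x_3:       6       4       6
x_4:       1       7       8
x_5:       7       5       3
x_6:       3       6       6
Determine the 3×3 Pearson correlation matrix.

Step 1 — column means:
  mean(A) = (6 + 3 + 6 + 1 + 7 + 3) / 6 = 26/6 = 4.3333
  mean(B) = (2 + 6 + 4 + 7 + 5 + 6) / 6 = 30/6 = 5
  mean(C) = (1 + 6 + 6 + 8 + 3 + 6) / 6 = 30/6 = 5

Step 2 — sample variances and covariances s[i,j] = (1/(n-1)) · Σ_k (x_{k,i} - mean_i) · (x_{k,j} - mean_j), with n-1 = 5:
  s[A,A] = ((1.6667)·(1.6667) + (-1.3333)·(-1.3333) + (1.6667)·(1.6667) + (-3.3333)·(-3.3333) + (2.6667)·(2.6667) + (-1.3333)·(-1.3333)) / 5 = 27.3333/5 = 5.4667
  s[A,B] = ((1.6667)·(-3) + (-1.3333)·(1) + (1.6667)·(-1) + (-3.3333)·(2) + (2.6667)·(0) + (-1.3333)·(1)) / 5 = -16/5 = -3.2
  s[A,C] = ((1.6667)·(-4) + (-1.3333)·(1) + (1.6667)·(1) + (-3.3333)·(3) + (2.6667)·(-2) + (-1.3333)·(1)) / 5 = -23/5 = -4.6
  s[B,B] = ((-3)·(-3) + (1)·(1) + (-1)·(-1) + (2)·(2) + (0)·(0) + (1)·(1)) / 5 = 16/5 = 3.2
  s[B,C] = ((-3)·(-4) + (1)·(1) + (-1)·(1) + (2)·(3) + (0)·(-2) + (1)·(1)) / 5 = 19/5 = 3.8
  s[C,C] = ((-4)·(-4) + (1)·(1) + (1)·(1) + (3)·(3) + (-2)·(-2) + (1)·(1)) / 5 = 32/5 = 6.4
  Sample standard deviations s_i = √(s[i,i]):
  s(A) = √(5.4667) = 2.3381
  s(B) = √(3.2) = 1.7889
  s(C) = √(6.4) = 2.5298

Step 3 — r_{ij} = s_{ij} / (s_i · s_j):
  r[A,A] = 1 (diagonal).
  r[A,B] = -3.2 / (2.3381 · 1.7889) = -3.2 / 4.1825 = -0.7651
  r[A,C] = -4.6 / (2.3381 · 2.5298) = -4.6 / 5.915 = -0.7777
  r[B,B] = 1 (diagonal).
  r[B,C] = 3.8 / (1.7889 · 2.5298) = 3.8 / 4.5255 = 0.8397
  r[C,C] = 1 (diagonal).

R is symmetric with unit diagonal. Assembling:

R = [[1, -0.7651, -0.7777],
 [-0.7651, 1, 0.8397],
 [-0.7777, 0.8397, 1]]


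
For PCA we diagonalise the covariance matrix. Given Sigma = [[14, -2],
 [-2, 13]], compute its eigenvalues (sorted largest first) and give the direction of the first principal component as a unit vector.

Step 1 — characteristic polynomial of 2×2 Sigma:
  det(Sigma - λI) = λ² - trace · λ + det = 0.
  trace = 14 + 13 = 27, det = 14·13 - (-2)² = 178.
Step 2 — discriminant:
  Δ = trace² - 4·det = 729 - 712 = 17.
Step 3 — eigenvalues:
  λ = (trace ± √Δ)/2 = (27 ± 4.1231)/2,
  λ_1 = 15.5616,  λ_2 = 11.4384.

Step 4 — unit eigenvector for λ_1: solve (Sigma - λ_1 I)v = 0. First row:
  (14 - 15.5616)·v_x + (-2)·v_y = 0, i.e. (-1.5616)·v_x + (-2)·v_y = 0,
  so v ∝ (b, λ_1 - a) = (-2, 1.5616); multiply by -1 so the first entry is positive: u = (2, -1.5616).
  ||u|| = √((2)² + (-1.5616)²) = √(6.4384) ≈ 2.5374,
  v_1 = u/||u|| ≈ (0.7882, -0.6154) (||v_1|| = 1).

λ_1 = 15.5616,  λ_2 = 11.4384;  v_1 ≈ (0.7882, -0.6154)


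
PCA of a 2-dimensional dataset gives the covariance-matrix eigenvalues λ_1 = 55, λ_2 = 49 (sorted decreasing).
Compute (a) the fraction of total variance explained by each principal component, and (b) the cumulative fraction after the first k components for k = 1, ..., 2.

Step 1 — total variance = trace(Sigma) = Σ λ_i = 55 + 49 = 104.

Step 2 — fraction explained by component i = λ_i / Σ λ:
  PC1: 55/104 = 0.5288
  PC2: 49/104 = 0.4712

Step 3 — cumulative fraction after k components = (λ_1 + ... + λ_k) / Σ λ:
  k = 1: 55/104 = 0.5288
  k = 2: (55 + 49)/104 = 104/104 = 1

Summary (fraction, with percent):

explained: PC1 0.5288 (52.88%), PC2 0.4712 (47.12%);  cumulative: 0.5288, 1


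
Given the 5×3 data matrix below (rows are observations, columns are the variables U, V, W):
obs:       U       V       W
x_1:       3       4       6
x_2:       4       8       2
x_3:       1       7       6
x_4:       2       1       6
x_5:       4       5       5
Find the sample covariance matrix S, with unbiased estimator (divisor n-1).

Step 1 — column means:
  mean(U) = (3 + 4 + 1 + 2 + 4) / 5 = 14/5 = 2.8
  mean(V) = (4 + 8 + 7 + 1 + 5) / 5 = 25/5 = 5
  mean(W) = (6 + 2 + 6 + 6 + 5) / 5 = 25/5 = 5

Step 2 — sample covariance S[i,j] = (1/(n-1)) · Σ_k (x_{k,i} - mean_i) · (x_{k,j} - mean_j), with n-1 = 4.
  S[U,U] = ((0.2)·(0.2) + (1.2)·(1.2) + (-1.8)·(-1.8) + (-0.8)·(-0.8) + (1.2)·(1.2)) / 4 = 6.8/4 = 1.7
  S[U,V] = ((0.2)·(-1) + (1.2)·(3) + (-1.8)·(2) + (-0.8)·(-4) + (1.2)·(0)) / 4 = 3/4 = 0.75
  S[U,W] = ((0.2)·(1) + (1.2)·(-3) + (-1.8)·(1) + (-0.8)·(1) + (1.2)·(0)) / 4 = -6/4 = -1.5
  S[V,V] = ((-1)·(-1) + (3)·(3) + (2)·(2) + (-4)·(-4) + (0)·(0)) / 4 = 30/4 = 7.5
  S[V,W] = ((-1)·(1) + (3)·(-3) + (2)·(1) + (-4)·(1) + (0)·(0)) / 4 = -12/4 = -3
  S[W,W] = ((1)·(1) + (-3)·(-3) + (1)·(1) + (1)·(1) + (0)·(0)) / 4 = 12/4 = 3

S is symmetric (S[j,i] = S[i,j]). Assembling:

S = [[1.7, 0.75, -1.5],
 [0.75, 7.5, -3],
 [-1.5, -3, 3]]


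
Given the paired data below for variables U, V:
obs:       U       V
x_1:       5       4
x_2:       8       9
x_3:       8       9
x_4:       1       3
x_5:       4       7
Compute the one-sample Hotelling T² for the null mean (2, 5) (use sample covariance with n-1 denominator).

Step 1 — sample mean vector:
  mean(U) = (5 + 8 + 8 + 1 + 4) / 5 = 26/5 = 5.2
  mean(V) = (4 + 9 + 9 + 3 + 7) / 5 = 32/5 = 6.4
  x̄ = (5.2, 6.4),  deviation x̄ - mu_0 = (5.2, 6.4) - (2, 5) = (3.2, 1.4).

Step 2 — sample covariance matrix, S[i,j] = (1/(n-1)) · Σ_k (x_{k,i} - mean_i) · (x_{k,j} - mean_j), divisor n-1 = 4:
  S[U,U] = ((-0.2)·(-0.2) + (2.8)·(2.8) + (2.8)·(2.8) + (-4.2)·(-4.2) + (-1.2)·(-1.2)) / 4 = 34.8/4 = 8.7
  S[U,V] = ((-0.2)·(-2.4) + (2.8)·(2.6) + (2.8)·(2.6) + (-4.2)·(-3.4) + (-1.2)·(0.6)) / 4 = 28.6/4 = 7.15
  S[V,V] = ((-2.4)·(-2.4) + (2.6)·(2.6) + (2.6)·(2.6) + (-3.4)·(-3.4) + (0.6)·(0.6)) / 4 = 31.2/4 = 7.8
  S = [[8.7, 7.15],
 [7.15, 7.8]].

Step 3 — invert S. det(S) = 8.7·7.8 - (7.15)² = 16.7375.
  S^{-1} = (1/det) · [[d, -b], [-b, a]] = [[0.466, -0.4272],
 [-0.4272, 0.5198]].

Step 4 — quadratic form (x̄ - mu_0)^T · S^{-1} · (x̄ - mu_0):
  S^{-1} · (x̄ - mu_0) = (0.8932, -0.6393),
  (x̄ - mu_0)^T · [...] = (3.2)·(0.8932) + (1.4)·(-0.6393) = 1.9633.

Step 5 — scale by n: T² = 5 · 1.9633 = 9.8163.

T² ≈ 9.8163


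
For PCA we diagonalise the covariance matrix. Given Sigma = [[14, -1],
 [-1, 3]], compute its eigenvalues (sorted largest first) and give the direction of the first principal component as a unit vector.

Step 1 — characteristic polynomial of 2×2 Sigma:
  det(Sigma - λI) = λ² - trace · λ + det = 0.
  trace = 14 + 3 = 17, det = 14·3 - (-1)² = 41.
Step 2 — discriminant:
  Δ = trace² - 4·det = 289 - 164 = 125.
Step 3 — eigenvalues:
  λ = (trace ± √Δ)/2 = (17 ± 11.1803)/2,
  λ_1 = 14.0902,  λ_2 = 2.9098.

Step 4 — unit eigenvector for λ_1: solve (Sigma - λ_1 I)v = 0. First row:
  (14 - 14.0902)·v_x + (-1)·v_y = 0, i.e. (-0.0902)·v_x + (-1)·v_y = 0,
  so v ∝ (b, λ_1 - a) = (-1, 0.0902); multiply by -1 so the first entry is positive: u = (1, -0.0902).
  ||u|| = √((1)² + (-0.0902)²) = √(1.0081) ≈ 1.0041,
  v_1 = u/||u|| ≈ (0.996, -0.0898) (||v_1|| = 1).

λ_1 = 14.0902,  λ_2 = 2.9098;  v_1 ≈ (0.996, -0.0898)


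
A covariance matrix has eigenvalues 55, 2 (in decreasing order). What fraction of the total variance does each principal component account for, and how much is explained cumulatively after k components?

Step 1 — total variance = trace(Sigma) = Σ λ_i = 55 + 2 = 57.

Step 2 — fraction explained by component i = λ_i / Σ λ:
  PC1: 55/57 = 0.9649
  PC2: 2/57 = 0.0351

Step 3 — cumulative fraction after k components = (λ_1 + ... + λ_k) / Σ λ:
  k = 1: 55/57 = 0.9649
  k = 2: (55 + 2)/57 = 57/57 = 1

Summary (fraction, with percent):

explained: PC1 0.9649 (96.49%), PC2 0.0351 (3.51%);  cumulative: 0.9649, 1


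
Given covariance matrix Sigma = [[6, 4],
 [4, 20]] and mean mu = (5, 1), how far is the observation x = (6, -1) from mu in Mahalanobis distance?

Step 1 — centre the observation: (x - mu) = (1, -2).

Step 2 — invert Sigma. det(Sigma) = 6·20 - (4)² = 104.
  Sigma^{-1} = (1/det) · [[d, -b], [-b, a]] = [[0.1923, -0.0385],
 [-0.0385, 0.0577]].

Step 3 — form the quadratic (x - mu)^T · Sigma^{-1} · (x - mu):
  Sigma^{-1} · (x - mu) = (0.2692, -0.1538).
  (x - mu)^T · [Sigma^{-1} · (x - mu)] = (1)·(0.2692) + (-2)·(-0.1538) = 0.5769.

Step 4 — take square root: d = √(0.5769) ≈ 0.7596.

d(x, mu) = √(0.5769) ≈ 0.7596


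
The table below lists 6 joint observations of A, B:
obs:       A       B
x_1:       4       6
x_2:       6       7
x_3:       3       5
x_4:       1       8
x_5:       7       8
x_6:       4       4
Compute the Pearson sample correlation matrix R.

Step 1 — column means:
  mean(A) = (4 + 6 + 3 + 1 + 7 + 4) / 6 = 25/6 = 4.1667
  mean(B) = (6 + 7 + 5 + 8 + 8 + 4) / 6 = 38/6 = 6.3333

Step 2 — sample variances and covariances s[i,j] = (1/(n-1)) · Σ_k (x_{k,i} - mean_i) · (x_{k,j} - mean_j), with n-1 = 5:
  s[A,A] = ((-0.1667)·(-0.1667) + (1.8333)·(1.8333) + (-1.1667)·(-1.1667) + (-3.1667)·(-3.1667) + (2.8333)·(2.8333) + (-0.1667)·(-0.1667)) / 5 = 22.8333/5 = 4.5667
  s[A,B] = ((-0.1667)·(-0.3333) + (1.8333)·(0.6667) + (-1.1667)·(-1.3333) + (-3.1667)·(1.6667) + (2.8333)·(1.6667) + (-0.1667)·(-2.3333)) / 5 = 2.6667/5 = 0.5333
  s[B,B] = ((-0.3333)·(-0.3333) + (0.6667)·(0.6667) + (-1.3333)·(-1.3333) + (1.6667)·(1.6667) + (1.6667)·(1.6667) + (-2.3333)·(-2.3333)) / 5 = 13.3333/5 = 2.6667
  Sample standard deviations s_i = √(s[i,i]):
  s(A) = √(4.5667) = 2.137
  s(B) = √(2.6667) = 1.633

Step 3 — r_{ij} = s_{ij} / (s_i · s_j):
  r[A,A] = 1 (diagonal).
  r[A,B] = 0.5333 / (2.137 · 1.633) = 0.5333 / 3.4897 = 0.1528
  r[B,B] = 1 (diagonal).

R is symmetric with unit diagonal. Assembling:

R = [[1, 0.1528],
 [0.1528, 1]]


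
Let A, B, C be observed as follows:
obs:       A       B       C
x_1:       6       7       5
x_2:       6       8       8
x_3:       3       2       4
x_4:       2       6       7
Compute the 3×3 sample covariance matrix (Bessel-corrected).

Step 1 — column means:
  mean(A) = (6 + 6 + 3 + 2) / 4 = 17/4 = 4.25
  mean(B) = (7 + 8 + 2 + 6) / 4 = 23/4 = 5.75
  mean(C) = (5 + 8 + 4 + 7) / 4 = 24/4 = 6

Step 2 — sample covariance S[i,j] = (1/(n-1)) · Σ_k (x_{k,i} - mean_i) · (x_{k,j} - mean_j), with n-1 = 3.
  S[A,A] = ((1.75)·(1.75) + (1.75)·(1.75) + (-1.25)·(-1.25) + (-2.25)·(-2.25)) / 3 = 12.75/3 = 4.25
  S[A,B] = ((1.75)·(1.25) + (1.75)·(2.25) + (-1.25)·(-3.75) + (-2.25)·(0.25)) / 3 = 10.25/3 = 3.4167
  S[A,C] = ((1.75)·(-1) + (1.75)·(2) + (-1.25)·(-2) + (-2.25)·(1)) / 3 = 2/3 = 0.6667
  S[B,B] = ((1.25)·(1.25) + (2.25)·(2.25) + (-3.75)·(-3.75) + (0.25)·(0.25)) / 3 = 20.75/3 = 6.9167
  S[B,C] = ((1.25)·(-1) + (2.25)·(2) + (-3.75)·(-2) + (0.25)·(1)) / 3 = 11/3 = 3.6667
  S[C,C] = ((-1)·(-1) + (2)·(2) + (-2)·(-2) + (1)·(1)) / 3 = 10/3 = 3.3333

S is symmetric (S[j,i] = S[i,j]). Assembling:

S = [[4.25, 3.4167, 0.6667],
 [3.4167, 6.9167, 3.6667],
 [0.6667, 3.6667, 3.3333]]
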